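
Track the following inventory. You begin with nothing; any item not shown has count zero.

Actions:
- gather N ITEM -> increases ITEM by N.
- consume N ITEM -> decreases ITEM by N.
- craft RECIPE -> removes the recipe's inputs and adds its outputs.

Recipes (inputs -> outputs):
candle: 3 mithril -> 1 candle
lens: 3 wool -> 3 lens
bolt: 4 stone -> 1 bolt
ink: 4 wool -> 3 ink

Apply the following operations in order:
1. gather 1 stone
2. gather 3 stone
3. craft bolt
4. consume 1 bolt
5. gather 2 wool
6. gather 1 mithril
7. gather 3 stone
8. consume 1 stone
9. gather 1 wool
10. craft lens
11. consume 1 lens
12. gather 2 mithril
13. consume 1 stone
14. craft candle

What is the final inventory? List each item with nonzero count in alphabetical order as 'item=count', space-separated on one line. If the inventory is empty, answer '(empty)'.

After 1 (gather 1 stone): stone=1
After 2 (gather 3 stone): stone=4
After 3 (craft bolt): bolt=1
After 4 (consume 1 bolt): (empty)
After 5 (gather 2 wool): wool=2
After 6 (gather 1 mithril): mithril=1 wool=2
After 7 (gather 3 stone): mithril=1 stone=3 wool=2
After 8 (consume 1 stone): mithril=1 stone=2 wool=2
After 9 (gather 1 wool): mithril=1 stone=2 wool=3
After 10 (craft lens): lens=3 mithril=1 stone=2
After 11 (consume 1 lens): lens=2 mithril=1 stone=2
After 12 (gather 2 mithril): lens=2 mithril=3 stone=2
After 13 (consume 1 stone): lens=2 mithril=3 stone=1
After 14 (craft candle): candle=1 lens=2 stone=1

Answer: candle=1 lens=2 stone=1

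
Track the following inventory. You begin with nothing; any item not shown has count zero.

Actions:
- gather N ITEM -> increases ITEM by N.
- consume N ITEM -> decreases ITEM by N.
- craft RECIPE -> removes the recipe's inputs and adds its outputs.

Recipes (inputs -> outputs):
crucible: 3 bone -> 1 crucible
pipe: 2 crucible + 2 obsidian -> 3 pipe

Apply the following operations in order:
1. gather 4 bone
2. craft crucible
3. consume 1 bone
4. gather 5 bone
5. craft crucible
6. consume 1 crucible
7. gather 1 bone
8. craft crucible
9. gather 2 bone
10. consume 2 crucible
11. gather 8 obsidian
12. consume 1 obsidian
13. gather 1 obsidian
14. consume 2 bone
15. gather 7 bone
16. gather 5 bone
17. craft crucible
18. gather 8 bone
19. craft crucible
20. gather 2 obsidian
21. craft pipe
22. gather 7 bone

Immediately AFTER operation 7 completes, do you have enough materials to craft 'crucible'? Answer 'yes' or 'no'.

After 1 (gather 4 bone): bone=4
After 2 (craft crucible): bone=1 crucible=1
After 3 (consume 1 bone): crucible=1
After 4 (gather 5 bone): bone=5 crucible=1
After 5 (craft crucible): bone=2 crucible=2
After 6 (consume 1 crucible): bone=2 crucible=1
After 7 (gather 1 bone): bone=3 crucible=1

Answer: yes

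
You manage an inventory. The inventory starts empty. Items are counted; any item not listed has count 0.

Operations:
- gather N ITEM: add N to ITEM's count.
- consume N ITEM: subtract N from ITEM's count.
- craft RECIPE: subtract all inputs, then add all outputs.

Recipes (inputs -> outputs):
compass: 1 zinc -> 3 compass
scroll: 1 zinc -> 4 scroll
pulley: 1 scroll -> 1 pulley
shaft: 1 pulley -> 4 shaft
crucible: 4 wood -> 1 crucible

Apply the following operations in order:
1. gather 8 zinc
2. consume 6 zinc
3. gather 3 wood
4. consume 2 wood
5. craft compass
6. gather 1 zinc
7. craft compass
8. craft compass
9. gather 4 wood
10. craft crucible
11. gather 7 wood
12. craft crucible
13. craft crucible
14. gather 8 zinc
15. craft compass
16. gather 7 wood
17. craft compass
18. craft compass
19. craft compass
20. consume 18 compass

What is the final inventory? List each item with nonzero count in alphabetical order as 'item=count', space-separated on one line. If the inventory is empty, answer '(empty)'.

Answer: compass=3 crucible=3 wood=7 zinc=4

Derivation:
After 1 (gather 8 zinc): zinc=8
After 2 (consume 6 zinc): zinc=2
After 3 (gather 3 wood): wood=3 zinc=2
After 4 (consume 2 wood): wood=1 zinc=2
After 5 (craft compass): compass=3 wood=1 zinc=1
After 6 (gather 1 zinc): compass=3 wood=1 zinc=2
After 7 (craft compass): compass=6 wood=1 zinc=1
After 8 (craft compass): compass=9 wood=1
After 9 (gather 4 wood): compass=9 wood=5
After 10 (craft crucible): compass=9 crucible=1 wood=1
After 11 (gather 7 wood): compass=9 crucible=1 wood=8
After 12 (craft crucible): compass=9 crucible=2 wood=4
After 13 (craft crucible): compass=9 crucible=3
After 14 (gather 8 zinc): compass=9 crucible=3 zinc=8
After 15 (craft compass): compass=12 crucible=3 zinc=7
After 16 (gather 7 wood): compass=12 crucible=3 wood=7 zinc=7
After 17 (craft compass): compass=15 crucible=3 wood=7 zinc=6
After 18 (craft compass): compass=18 crucible=3 wood=7 zinc=5
After 19 (craft compass): compass=21 crucible=3 wood=7 zinc=4
After 20 (consume 18 compass): compass=3 crucible=3 wood=7 zinc=4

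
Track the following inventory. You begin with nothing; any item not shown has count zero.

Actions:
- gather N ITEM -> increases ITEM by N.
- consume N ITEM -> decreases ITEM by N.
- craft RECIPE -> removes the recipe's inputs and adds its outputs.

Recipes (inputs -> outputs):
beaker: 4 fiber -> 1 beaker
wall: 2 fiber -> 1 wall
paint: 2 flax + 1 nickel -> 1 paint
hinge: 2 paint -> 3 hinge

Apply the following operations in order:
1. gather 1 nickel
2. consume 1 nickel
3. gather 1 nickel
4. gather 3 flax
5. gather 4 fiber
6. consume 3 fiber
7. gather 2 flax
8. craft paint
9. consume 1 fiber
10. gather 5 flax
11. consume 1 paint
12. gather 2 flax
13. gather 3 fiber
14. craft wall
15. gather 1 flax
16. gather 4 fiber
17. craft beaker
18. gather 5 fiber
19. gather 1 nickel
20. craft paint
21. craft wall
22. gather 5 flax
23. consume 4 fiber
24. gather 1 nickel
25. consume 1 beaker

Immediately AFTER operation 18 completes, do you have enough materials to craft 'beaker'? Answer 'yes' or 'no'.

Answer: yes

Derivation:
After 1 (gather 1 nickel): nickel=1
After 2 (consume 1 nickel): (empty)
After 3 (gather 1 nickel): nickel=1
After 4 (gather 3 flax): flax=3 nickel=1
After 5 (gather 4 fiber): fiber=4 flax=3 nickel=1
After 6 (consume 3 fiber): fiber=1 flax=3 nickel=1
After 7 (gather 2 flax): fiber=1 flax=5 nickel=1
After 8 (craft paint): fiber=1 flax=3 paint=1
After 9 (consume 1 fiber): flax=3 paint=1
After 10 (gather 5 flax): flax=8 paint=1
After 11 (consume 1 paint): flax=8
After 12 (gather 2 flax): flax=10
After 13 (gather 3 fiber): fiber=3 flax=10
After 14 (craft wall): fiber=1 flax=10 wall=1
After 15 (gather 1 flax): fiber=1 flax=11 wall=1
After 16 (gather 4 fiber): fiber=5 flax=11 wall=1
After 17 (craft beaker): beaker=1 fiber=1 flax=11 wall=1
After 18 (gather 5 fiber): beaker=1 fiber=6 flax=11 wall=1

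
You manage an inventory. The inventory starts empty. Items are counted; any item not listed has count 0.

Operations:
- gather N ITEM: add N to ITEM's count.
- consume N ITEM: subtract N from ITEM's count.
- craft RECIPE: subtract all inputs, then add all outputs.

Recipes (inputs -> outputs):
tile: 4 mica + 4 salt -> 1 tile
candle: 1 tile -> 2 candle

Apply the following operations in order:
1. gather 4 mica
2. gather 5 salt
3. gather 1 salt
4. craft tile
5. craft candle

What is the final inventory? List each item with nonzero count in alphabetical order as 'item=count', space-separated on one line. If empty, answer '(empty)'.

After 1 (gather 4 mica): mica=4
After 2 (gather 5 salt): mica=4 salt=5
After 3 (gather 1 salt): mica=4 salt=6
After 4 (craft tile): salt=2 tile=1
After 5 (craft candle): candle=2 salt=2

Answer: candle=2 salt=2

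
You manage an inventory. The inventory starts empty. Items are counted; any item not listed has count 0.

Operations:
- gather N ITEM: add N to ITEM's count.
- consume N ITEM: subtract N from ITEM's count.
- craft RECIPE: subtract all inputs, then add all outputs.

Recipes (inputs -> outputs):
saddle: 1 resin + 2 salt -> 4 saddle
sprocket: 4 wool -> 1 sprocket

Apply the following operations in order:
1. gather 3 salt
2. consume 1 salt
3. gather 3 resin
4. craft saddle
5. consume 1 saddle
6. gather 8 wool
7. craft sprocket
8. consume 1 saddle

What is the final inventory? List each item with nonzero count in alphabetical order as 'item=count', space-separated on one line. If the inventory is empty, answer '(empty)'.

Answer: resin=2 saddle=2 sprocket=1 wool=4

Derivation:
After 1 (gather 3 salt): salt=3
After 2 (consume 1 salt): salt=2
After 3 (gather 3 resin): resin=3 salt=2
After 4 (craft saddle): resin=2 saddle=4
After 5 (consume 1 saddle): resin=2 saddle=3
After 6 (gather 8 wool): resin=2 saddle=3 wool=8
After 7 (craft sprocket): resin=2 saddle=3 sprocket=1 wool=4
After 8 (consume 1 saddle): resin=2 saddle=2 sprocket=1 wool=4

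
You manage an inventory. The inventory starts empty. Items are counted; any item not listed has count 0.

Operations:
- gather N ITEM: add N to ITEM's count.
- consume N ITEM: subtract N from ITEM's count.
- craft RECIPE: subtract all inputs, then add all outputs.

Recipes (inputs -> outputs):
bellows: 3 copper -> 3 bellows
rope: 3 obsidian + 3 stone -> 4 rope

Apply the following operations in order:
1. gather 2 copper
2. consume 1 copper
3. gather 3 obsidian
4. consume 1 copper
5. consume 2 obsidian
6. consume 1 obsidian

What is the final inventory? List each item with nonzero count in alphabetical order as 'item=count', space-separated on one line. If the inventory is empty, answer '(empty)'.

After 1 (gather 2 copper): copper=2
After 2 (consume 1 copper): copper=1
After 3 (gather 3 obsidian): copper=1 obsidian=3
After 4 (consume 1 copper): obsidian=3
After 5 (consume 2 obsidian): obsidian=1
After 6 (consume 1 obsidian): (empty)

Answer: (empty)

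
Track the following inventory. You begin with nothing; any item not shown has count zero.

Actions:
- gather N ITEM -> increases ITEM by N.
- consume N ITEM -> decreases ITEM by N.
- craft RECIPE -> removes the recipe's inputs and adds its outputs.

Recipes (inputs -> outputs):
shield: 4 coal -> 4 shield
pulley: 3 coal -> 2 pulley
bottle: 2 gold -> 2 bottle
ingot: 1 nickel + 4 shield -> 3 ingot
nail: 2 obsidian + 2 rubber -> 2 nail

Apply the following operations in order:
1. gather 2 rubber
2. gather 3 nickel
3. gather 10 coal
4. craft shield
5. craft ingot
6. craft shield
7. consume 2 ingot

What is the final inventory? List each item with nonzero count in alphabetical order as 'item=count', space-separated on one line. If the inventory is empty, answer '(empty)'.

After 1 (gather 2 rubber): rubber=2
After 2 (gather 3 nickel): nickel=3 rubber=2
After 3 (gather 10 coal): coal=10 nickel=3 rubber=2
After 4 (craft shield): coal=6 nickel=3 rubber=2 shield=4
After 5 (craft ingot): coal=6 ingot=3 nickel=2 rubber=2
After 6 (craft shield): coal=2 ingot=3 nickel=2 rubber=2 shield=4
After 7 (consume 2 ingot): coal=2 ingot=1 nickel=2 rubber=2 shield=4

Answer: coal=2 ingot=1 nickel=2 rubber=2 shield=4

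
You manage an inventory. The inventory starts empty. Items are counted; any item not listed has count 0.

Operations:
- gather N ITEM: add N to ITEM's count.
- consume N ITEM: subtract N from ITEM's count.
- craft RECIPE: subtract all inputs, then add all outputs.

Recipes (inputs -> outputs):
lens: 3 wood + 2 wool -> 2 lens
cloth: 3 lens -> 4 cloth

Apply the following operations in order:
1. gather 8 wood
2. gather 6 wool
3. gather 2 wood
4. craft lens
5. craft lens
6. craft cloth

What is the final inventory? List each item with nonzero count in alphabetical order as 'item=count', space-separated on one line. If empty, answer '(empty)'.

After 1 (gather 8 wood): wood=8
After 2 (gather 6 wool): wood=8 wool=6
After 3 (gather 2 wood): wood=10 wool=6
After 4 (craft lens): lens=2 wood=7 wool=4
After 5 (craft lens): lens=4 wood=4 wool=2
After 6 (craft cloth): cloth=4 lens=1 wood=4 wool=2

Answer: cloth=4 lens=1 wood=4 wool=2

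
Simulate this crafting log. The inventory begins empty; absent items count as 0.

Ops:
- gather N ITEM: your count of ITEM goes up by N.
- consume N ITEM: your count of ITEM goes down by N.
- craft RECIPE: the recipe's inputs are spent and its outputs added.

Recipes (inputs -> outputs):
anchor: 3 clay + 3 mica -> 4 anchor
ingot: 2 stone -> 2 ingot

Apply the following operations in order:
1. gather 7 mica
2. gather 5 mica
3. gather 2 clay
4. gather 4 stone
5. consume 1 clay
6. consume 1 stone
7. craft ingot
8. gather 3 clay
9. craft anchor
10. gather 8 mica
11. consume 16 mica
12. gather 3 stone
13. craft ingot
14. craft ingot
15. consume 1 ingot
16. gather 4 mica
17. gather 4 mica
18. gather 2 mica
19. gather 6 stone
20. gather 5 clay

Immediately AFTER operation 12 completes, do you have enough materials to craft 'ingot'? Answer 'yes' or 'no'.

Answer: yes

Derivation:
After 1 (gather 7 mica): mica=7
After 2 (gather 5 mica): mica=12
After 3 (gather 2 clay): clay=2 mica=12
After 4 (gather 4 stone): clay=2 mica=12 stone=4
After 5 (consume 1 clay): clay=1 mica=12 stone=4
After 6 (consume 1 stone): clay=1 mica=12 stone=3
After 7 (craft ingot): clay=1 ingot=2 mica=12 stone=1
After 8 (gather 3 clay): clay=4 ingot=2 mica=12 stone=1
After 9 (craft anchor): anchor=4 clay=1 ingot=2 mica=9 stone=1
After 10 (gather 8 mica): anchor=4 clay=1 ingot=2 mica=17 stone=1
After 11 (consume 16 mica): anchor=4 clay=1 ingot=2 mica=1 stone=1
After 12 (gather 3 stone): anchor=4 clay=1 ingot=2 mica=1 stone=4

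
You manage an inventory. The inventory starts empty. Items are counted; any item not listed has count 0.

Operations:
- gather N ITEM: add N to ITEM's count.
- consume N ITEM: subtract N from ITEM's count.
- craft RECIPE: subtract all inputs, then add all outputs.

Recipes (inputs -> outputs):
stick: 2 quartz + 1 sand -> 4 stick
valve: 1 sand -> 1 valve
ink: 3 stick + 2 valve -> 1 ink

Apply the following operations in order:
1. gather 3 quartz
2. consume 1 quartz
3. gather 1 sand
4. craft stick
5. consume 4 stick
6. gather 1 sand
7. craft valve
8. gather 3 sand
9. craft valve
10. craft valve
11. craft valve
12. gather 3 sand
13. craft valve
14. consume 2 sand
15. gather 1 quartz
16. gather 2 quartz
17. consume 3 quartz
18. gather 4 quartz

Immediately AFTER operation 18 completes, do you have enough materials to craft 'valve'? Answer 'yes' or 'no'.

After 1 (gather 3 quartz): quartz=3
After 2 (consume 1 quartz): quartz=2
After 3 (gather 1 sand): quartz=2 sand=1
After 4 (craft stick): stick=4
After 5 (consume 4 stick): (empty)
After 6 (gather 1 sand): sand=1
After 7 (craft valve): valve=1
After 8 (gather 3 sand): sand=3 valve=1
After 9 (craft valve): sand=2 valve=2
After 10 (craft valve): sand=1 valve=3
After 11 (craft valve): valve=4
After 12 (gather 3 sand): sand=3 valve=4
After 13 (craft valve): sand=2 valve=5
After 14 (consume 2 sand): valve=5
After 15 (gather 1 quartz): quartz=1 valve=5
After 16 (gather 2 quartz): quartz=3 valve=5
After 17 (consume 3 quartz): valve=5
After 18 (gather 4 quartz): quartz=4 valve=5

Answer: no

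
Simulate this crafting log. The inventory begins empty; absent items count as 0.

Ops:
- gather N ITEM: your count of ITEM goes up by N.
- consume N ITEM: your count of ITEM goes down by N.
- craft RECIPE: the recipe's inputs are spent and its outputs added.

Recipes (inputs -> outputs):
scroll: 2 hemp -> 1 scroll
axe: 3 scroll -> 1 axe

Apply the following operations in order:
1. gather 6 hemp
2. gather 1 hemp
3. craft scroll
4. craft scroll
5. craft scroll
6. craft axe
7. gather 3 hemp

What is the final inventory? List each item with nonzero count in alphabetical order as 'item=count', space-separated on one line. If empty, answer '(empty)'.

After 1 (gather 6 hemp): hemp=6
After 2 (gather 1 hemp): hemp=7
After 3 (craft scroll): hemp=5 scroll=1
After 4 (craft scroll): hemp=3 scroll=2
After 5 (craft scroll): hemp=1 scroll=3
After 6 (craft axe): axe=1 hemp=1
After 7 (gather 3 hemp): axe=1 hemp=4

Answer: axe=1 hemp=4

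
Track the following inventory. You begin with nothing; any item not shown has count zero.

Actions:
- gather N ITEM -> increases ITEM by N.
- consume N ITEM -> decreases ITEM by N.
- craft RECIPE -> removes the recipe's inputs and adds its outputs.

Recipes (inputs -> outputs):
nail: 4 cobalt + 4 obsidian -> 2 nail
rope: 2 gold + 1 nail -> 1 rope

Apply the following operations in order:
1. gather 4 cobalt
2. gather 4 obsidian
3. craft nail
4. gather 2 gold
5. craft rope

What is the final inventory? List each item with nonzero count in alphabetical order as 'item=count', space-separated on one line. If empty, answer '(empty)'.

Answer: nail=1 rope=1

Derivation:
After 1 (gather 4 cobalt): cobalt=4
After 2 (gather 4 obsidian): cobalt=4 obsidian=4
After 3 (craft nail): nail=2
After 4 (gather 2 gold): gold=2 nail=2
After 5 (craft rope): nail=1 rope=1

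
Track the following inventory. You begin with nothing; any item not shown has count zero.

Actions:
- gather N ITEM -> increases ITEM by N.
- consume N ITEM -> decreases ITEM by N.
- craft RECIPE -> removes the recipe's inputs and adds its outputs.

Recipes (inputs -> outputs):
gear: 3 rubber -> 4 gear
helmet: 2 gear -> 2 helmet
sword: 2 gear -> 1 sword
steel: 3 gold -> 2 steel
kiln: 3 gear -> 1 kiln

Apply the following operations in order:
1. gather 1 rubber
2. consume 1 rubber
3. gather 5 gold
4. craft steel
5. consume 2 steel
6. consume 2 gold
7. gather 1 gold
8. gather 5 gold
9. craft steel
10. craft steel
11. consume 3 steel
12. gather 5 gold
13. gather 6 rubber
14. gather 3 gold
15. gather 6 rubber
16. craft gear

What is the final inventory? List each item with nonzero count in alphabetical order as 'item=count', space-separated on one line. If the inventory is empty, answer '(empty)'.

Answer: gear=4 gold=8 rubber=9 steel=1

Derivation:
After 1 (gather 1 rubber): rubber=1
After 2 (consume 1 rubber): (empty)
After 3 (gather 5 gold): gold=5
After 4 (craft steel): gold=2 steel=2
After 5 (consume 2 steel): gold=2
After 6 (consume 2 gold): (empty)
After 7 (gather 1 gold): gold=1
After 8 (gather 5 gold): gold=6
After 9 (craft steel): gold=3 steel=2
After 10 (craft steel): steel=4
After 11 (consume 3 steel): steel=1
After 12 (gather 5 gold): gold=5 steel=1
After 13 (gather 6 rubber): gold=5 rubber=6 steel=1
After 14 (gather 3 gold): gold=8 rubber=6 steel=1
After 15 (gather 6 rubber): gold=8 rubber=12 steel=1
After 16 (craft gear): gear=4 gold=8 rubber=9 steel=1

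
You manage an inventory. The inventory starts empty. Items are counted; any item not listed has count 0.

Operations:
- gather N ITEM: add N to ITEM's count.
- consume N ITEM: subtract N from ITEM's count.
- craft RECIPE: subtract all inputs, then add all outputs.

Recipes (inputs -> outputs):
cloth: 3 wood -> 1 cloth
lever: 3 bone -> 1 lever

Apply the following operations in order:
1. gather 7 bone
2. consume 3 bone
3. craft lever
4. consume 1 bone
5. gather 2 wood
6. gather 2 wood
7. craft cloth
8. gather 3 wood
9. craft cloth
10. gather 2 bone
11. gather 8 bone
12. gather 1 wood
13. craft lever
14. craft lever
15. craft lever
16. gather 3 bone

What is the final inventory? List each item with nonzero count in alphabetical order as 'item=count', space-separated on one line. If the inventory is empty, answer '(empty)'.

After 1 (gather 7 bone): bone=7
After 2 (consume 3 bone): bone=4
After 3 (craft lever): bone=1 lever=1
After 4 (consume 1 bone): lever=1
After 5 (gather 2 wood): lever=1 wood=2
After 6 (gather 2 wood): lever=1 wood=4
After 7 (craft cloth): cloth=1 lever=1 wood=1
After 8 (gather 3 wood): cloth=1 lever=1 wood=4
After 9 (craft cloth): cloth=2 lever=1 wood=1
After 10 (gather 2 bone): bone=2 cloth=2 lever=1 wood=1
After 11 (gather 8 bone): bone=10 cloth=2 lever=1 wood=1
After 12 (gather 1 wood): bone=10 cloth=2 lever=1 wood=2
After 13 (craft lever): bone=7 cloth=2 lever=2 wood=2
After 14 (craft lever): bone=4 cloth=2 lever=3 wood=2
After 15 (craft lever): bone=1 cloth=2 lever=4 wood=2
After 16 (gather 3 bone): bone=4 cloth=2 lever=4 wood=2

Answer: bone=4 cloth=2 lever=4 wood=2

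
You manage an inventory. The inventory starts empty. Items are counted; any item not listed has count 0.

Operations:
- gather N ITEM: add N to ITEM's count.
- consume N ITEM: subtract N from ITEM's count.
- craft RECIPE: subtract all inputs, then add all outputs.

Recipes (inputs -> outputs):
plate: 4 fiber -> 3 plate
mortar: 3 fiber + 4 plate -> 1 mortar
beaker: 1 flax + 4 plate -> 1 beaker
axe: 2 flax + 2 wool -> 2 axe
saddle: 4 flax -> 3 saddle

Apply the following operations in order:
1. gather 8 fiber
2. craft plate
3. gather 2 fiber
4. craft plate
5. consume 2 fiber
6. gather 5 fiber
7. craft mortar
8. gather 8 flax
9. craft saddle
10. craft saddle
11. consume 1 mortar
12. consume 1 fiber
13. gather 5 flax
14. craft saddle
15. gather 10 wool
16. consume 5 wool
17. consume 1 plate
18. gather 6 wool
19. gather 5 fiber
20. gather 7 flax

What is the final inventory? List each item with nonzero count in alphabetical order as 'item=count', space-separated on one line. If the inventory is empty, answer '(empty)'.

Answer: fiber=6 flax=8 plate=1 saddle=9 wool=11

Derivation:
After 1 (gather 8 fiber): fiber=8
After 2 (craft plate): fiber=4 plate=3
After 3 (gather 2 fiber): fiber=6 plate=3
After 4 (craft plate): fiber=2 plate=6
After 5 (consume 2 fiber): plate=6
After 6 (gather 5 fiber): fiber=5 plate=6
After 7 (craft mortar): fiber=2 mortar=1 plate=2
After 8 (gather 8 flax): fiber=2 flax=8 mortar=1 plate=2
After 9 (craft saddle): fiber=2 flax=4 mortar=1 plate=2 saddle=3
After 10 (craft saddle): fiber=2 mortar=1 plate=2 saddle=6
After 11 (consume 1 mortar): fiber=2 plate=2 saddle=6
After 12 (consume 1 fiber): fiber=1 plate=2 saddle=6
After 13 (gather 5 flax): fiber=1 flax=5 plate=2 saddle=6
After 14 (craft saddle): fiber=1 flax=1 plate=2 saddle=9
After 15 (gather 10 wool): fiber=1 flax=1 plate=2 saddle=9 wool=10
After 16 (consume 5 wool): fiber=1 flax=1 plate=2 saddle=9 wool=5
After 17 (consume 1 plate): fiber=1 flax=1 plate=1 saddle=9 wool=5
After 18 (gather 6 wool): fiber=1 flax=1 plate=1 saddle=9 wool=11
After 19 (gather 5 fiber): fiber=6 flax=1 plate=1 saddle=9 wool=11
After 20 (gather 7 flax): fiber=6 flax=8 plate=1 saddle=9 wool=11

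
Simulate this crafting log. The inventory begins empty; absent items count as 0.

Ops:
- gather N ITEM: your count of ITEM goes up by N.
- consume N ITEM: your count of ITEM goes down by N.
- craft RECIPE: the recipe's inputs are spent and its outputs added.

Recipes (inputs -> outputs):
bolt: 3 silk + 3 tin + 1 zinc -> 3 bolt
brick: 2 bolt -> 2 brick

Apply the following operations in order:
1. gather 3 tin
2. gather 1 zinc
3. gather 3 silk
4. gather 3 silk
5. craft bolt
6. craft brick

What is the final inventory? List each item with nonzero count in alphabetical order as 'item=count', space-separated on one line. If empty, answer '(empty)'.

Answer: bolt=1 brick=2 silk=3

Derivation:
After 1 (gather 3 tin): tin=3
After 2 (gather 1 zinc): tin=3 zinc=1
After 3 (gather 3 silk): silk=3 tin=3 zinc=1
After 4 (gather 3 silk): silk=6 tin=3 zinc=1
After 5 (craft bolt): bolt=3 silk=3
After 6 (craft brick): bolt=1 brick=2 silk=3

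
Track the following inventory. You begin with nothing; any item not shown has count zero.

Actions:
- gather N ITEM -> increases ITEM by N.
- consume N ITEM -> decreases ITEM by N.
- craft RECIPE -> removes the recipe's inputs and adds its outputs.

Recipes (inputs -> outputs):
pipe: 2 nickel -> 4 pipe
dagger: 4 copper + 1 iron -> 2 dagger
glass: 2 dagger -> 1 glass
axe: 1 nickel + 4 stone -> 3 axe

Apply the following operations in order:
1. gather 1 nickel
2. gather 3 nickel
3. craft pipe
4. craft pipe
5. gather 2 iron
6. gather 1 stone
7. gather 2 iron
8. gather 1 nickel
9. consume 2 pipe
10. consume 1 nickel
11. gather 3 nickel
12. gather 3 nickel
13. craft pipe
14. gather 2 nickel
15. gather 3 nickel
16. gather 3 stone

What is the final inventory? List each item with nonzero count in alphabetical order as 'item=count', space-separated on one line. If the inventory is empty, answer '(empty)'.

After 1 (gather 1 nickel): nickel=1
After 2 (gather 3 nickel): nickel=4
After 3 (craft pipe): nickel=2 pipe=4
After 4 (craft pipe): pipe=8
After 5 (gather 2 iron): iron=2 pipe=8
After 6 (gather 1 stone): iron=2 pipe=8 stone=1
After 7 (gather 2 iron): iron=4 pipe=8 stone=1
After 8 (gather 1 nickel): iron=4 nickel=1 pipe=8 stone=1
After 9 (consume 2 pipe): iron=4 nickel=1 pipe=6 stone=1
After 10 (consume 1 nickel): iron=4 pipe=6 stone=1
After 11 (gather 3 nickel): iron=4 nickel=3 pipe=6 stone=1
After 12 (gather 3 nickel): iron=4 nickel=6 pipe=6 stone=1
After 13 (craft pipe): iron=4 nickel=4 pipe=10 stone=1
After 14 (gather 2 nickel): iron=4 nickel=6 pipe=10 stone=1
After 15 (gather 3 nickel): iron=4 nickel=9 pipe=10 stone=1
After 16 (gather 3 stone): iron=4 nickel=9 pipe=10 stone=4

Answer: iron=4 nickel=9 pipe=10 stone=4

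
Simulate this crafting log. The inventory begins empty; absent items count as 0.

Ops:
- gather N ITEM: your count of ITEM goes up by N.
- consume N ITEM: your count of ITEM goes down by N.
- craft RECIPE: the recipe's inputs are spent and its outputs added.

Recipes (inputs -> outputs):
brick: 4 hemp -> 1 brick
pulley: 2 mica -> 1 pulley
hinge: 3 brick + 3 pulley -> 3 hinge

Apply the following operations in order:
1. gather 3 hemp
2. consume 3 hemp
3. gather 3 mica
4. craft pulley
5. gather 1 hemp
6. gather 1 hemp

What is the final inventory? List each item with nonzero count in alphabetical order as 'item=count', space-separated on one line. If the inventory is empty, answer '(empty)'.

Answer: hemp=2 mica=1 pulley=1

Derivation:
After 1 (gather 3 hemp): hemp=3
After 2 (consume 3 hemp): (empty)
After 3 (gather 3 mica): mica=3
After 4 (craft pulley): mica=1 pulley=1
After 5 (gather 1 hemp): hemp=1 mica=1 pulley=1
After 6 (gather 1 hemp): hemp=2 mica=1 pulley=1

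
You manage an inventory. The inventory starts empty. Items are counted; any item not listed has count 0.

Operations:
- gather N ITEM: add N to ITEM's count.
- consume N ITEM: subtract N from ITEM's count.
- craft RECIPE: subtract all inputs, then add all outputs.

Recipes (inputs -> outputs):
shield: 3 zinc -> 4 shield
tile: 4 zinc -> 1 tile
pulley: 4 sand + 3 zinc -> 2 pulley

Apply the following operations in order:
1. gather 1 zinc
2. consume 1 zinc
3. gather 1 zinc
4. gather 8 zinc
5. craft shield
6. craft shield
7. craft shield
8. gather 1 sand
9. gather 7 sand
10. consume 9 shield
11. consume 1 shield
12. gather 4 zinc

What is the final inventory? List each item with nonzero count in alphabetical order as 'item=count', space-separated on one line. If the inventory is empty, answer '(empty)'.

After 1 (gather 1 zinc): zinc=1
After 2 (consume 1 zinc): (empty)
After 3 (gather 1 zinc): zinc=1
After 4 (gather 8 zinc): zinc=9
After 5 (craft shield): shield=4 zinc=6
After 6 (craft shield): shield=8 zinc=3
After 7 (craft shield): shield=12
After 8 (gather 1 sand): sand=1 shield=12
After 9 (gather 7 sand): sand=8 shield=12
After 10 (consume 9 shield): sand=8 shield=3
After 11 (consume 1 shield): sand=8 shield=2
After 12 (gather 4 zinc): sand=8 shield=2 zinc=4

Answer: sand=8 shield=2 zinc=4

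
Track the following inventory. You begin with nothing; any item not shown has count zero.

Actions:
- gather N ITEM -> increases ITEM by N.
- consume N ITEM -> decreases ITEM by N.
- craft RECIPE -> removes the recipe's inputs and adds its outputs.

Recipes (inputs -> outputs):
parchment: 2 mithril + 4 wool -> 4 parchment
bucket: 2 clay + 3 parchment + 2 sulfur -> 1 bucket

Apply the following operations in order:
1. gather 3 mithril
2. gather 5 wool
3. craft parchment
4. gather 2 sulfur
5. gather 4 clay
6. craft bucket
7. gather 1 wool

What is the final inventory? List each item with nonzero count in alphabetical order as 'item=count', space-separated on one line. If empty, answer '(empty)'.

After 1 (gather 3 mithril): mithril=3
After 2 (gather 5 wool): mithril=3 wool=5
After 3 (craft parchment): mithril=1 parchment=4 wool=1
After 4 (gather 2 sulfur): mithril=1 parchment=4 sulfur=2 wool=1
After 5 (gather 4 clay): clay=4 mithril=1 parchment=4 sulfur=2 wool=1
After 6 (craft bucket): bucket=1 clay=2 mithril=1 parchment=1 wool=1
After 7 (gather 1 wool): bucket=1 clay=2 mithril=1 parchment=1 wool=2

Answer: bucket=1 clay=2 mithril=1 parchment=1 wool=2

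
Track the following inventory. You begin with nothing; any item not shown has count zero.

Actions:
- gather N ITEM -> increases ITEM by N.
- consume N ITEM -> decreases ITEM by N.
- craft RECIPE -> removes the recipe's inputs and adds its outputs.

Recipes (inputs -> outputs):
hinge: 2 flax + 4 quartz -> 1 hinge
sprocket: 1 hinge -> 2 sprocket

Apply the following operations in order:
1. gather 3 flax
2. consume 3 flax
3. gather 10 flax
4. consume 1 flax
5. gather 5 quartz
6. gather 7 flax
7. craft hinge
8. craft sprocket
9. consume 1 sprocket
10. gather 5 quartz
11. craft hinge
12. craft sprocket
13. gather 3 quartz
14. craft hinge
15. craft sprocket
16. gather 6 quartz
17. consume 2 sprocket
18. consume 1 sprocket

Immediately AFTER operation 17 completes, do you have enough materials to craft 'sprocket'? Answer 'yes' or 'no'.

Answer: no

Derivation:
After 1 (gather 3 flax): flax=3
After 2 (consume 3 flax): (empty)
After 3 (gather 10 flax): flax=10
After 4 (consume 1 flax): flax=9
After 5 (gather 5 quartz): flax=9 quartz=5
After 6 (gather 7 flax): flax=16 quartz=5
After 7 (craft hinge): flax=14 hinge=1 quartz=1
After 8 (craft sprocket): flax=14 quartz=1 sprocket=2
After 9 (consume 1 sprocket): flax=14 quartz=1 sprocket=1
After 10 (gather 5 quartz): flax=14 quartz=6 sprocket=1
After 11 (craft hinge): flax=12 hinge=1 quartz=2 sprocket=1
After 12 (craft sprocket): flax=12 quartz=2 sprocket=3
After 13 (gather 3 quartz): flax=12 quartz=5 sprocket=3
After 14 (craft hinge): flax=10 hinge=1 quartz=1 sprocket=3
After 15 (craft sprocket): flax=10 quartz=1 sprocket=5
After 16 (gather 6 quartz): flax=10 quartz=7 sprocket=5
After 17 (consume 2 sprocket): flax=10 quartz=7 sprocket=3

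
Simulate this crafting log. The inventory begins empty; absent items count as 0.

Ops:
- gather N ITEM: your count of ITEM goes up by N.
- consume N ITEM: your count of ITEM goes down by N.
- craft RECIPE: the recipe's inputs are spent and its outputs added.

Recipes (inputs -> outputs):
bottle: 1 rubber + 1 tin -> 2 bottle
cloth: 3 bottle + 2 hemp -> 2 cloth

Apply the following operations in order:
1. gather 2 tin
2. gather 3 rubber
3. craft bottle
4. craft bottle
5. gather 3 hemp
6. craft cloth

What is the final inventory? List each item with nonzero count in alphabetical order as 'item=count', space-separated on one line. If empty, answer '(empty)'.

After 1 (gather 2 tin): tin=2
After 2 (gather 3 rubber): rubber=3 tin=2
After 3 (craft bottle): bottle=2 rubber=2 tin=1
After 4 (craft bottle): bottle=4 rubber=1
After 5 (gather 3 hemp): bottle=4 hemp=3 rubber=1
After 6 (craft cloth): bottle=1 cloth=2 hemp=1 rubber=1

Answer: bottle=1 cloth=2 hemp=1 rubber=1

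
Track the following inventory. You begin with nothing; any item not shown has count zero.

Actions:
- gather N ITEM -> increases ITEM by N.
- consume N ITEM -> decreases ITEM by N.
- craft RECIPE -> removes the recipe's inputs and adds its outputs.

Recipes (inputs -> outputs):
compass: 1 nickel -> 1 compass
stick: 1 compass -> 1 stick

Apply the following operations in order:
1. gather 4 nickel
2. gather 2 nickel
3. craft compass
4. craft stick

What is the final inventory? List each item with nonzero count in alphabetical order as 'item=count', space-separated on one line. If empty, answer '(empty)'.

Answer: nickel=5 stick=1

Derivation:
After 1 (gather 4 nickel): nickel=4
After 2 (gather 2 nickel): nickel=6
After 3 (craft compass): compass=1 nickel=5
After 4 (craft stick): nickel=5 stick=1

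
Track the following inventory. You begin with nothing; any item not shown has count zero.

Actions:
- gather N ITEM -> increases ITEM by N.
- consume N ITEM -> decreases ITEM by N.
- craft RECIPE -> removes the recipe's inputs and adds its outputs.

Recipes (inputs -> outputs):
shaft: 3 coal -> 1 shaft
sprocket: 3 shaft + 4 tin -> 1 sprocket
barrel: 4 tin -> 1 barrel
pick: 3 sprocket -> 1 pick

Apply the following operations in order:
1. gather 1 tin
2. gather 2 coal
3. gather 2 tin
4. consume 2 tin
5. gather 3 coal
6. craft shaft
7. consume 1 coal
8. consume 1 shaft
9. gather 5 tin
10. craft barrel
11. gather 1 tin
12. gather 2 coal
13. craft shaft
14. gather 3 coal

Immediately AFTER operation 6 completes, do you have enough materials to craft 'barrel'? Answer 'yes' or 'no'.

After 1 (gather 1 tin): tin=1
After 2 (gather 2 coal): coal=2 tin=1
After 3 (gather 2 tin): coal=2 tin=3
After 4 (consume 2 tin): coal=2 tin=1
After 5 (gather 3 coal): coal=5 tin=1
After 6 (craft shaft): coal=2 shaft=1 tin=1

Answer: no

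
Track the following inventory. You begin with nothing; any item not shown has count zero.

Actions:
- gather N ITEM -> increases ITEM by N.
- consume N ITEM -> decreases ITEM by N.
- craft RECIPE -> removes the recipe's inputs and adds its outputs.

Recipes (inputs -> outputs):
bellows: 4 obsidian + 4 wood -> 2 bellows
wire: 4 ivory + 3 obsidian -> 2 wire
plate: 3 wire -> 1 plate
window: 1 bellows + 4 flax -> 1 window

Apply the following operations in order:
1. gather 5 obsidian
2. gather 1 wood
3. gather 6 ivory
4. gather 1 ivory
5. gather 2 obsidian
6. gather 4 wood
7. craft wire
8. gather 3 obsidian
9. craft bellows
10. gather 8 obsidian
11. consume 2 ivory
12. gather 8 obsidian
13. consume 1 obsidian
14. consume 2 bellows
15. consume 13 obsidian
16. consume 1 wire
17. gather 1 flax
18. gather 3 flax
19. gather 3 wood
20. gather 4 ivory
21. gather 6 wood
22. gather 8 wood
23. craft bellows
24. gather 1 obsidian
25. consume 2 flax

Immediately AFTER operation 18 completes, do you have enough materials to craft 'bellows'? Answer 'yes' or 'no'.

After 1 (gather 5 obsidian): obsidian=5
After 2 (gather 1 wood): obsidian=5 wood=1
After 3 (gather 6 ivory): ivory=6 obsidian=5 wood=1
After 4 (gather 1 ivory): ivory=7 obsidian=5 wood=1
After 5 (gather 2 obsidian): ivory=7 obsidian=7 wood=1
After 6 (gather 4 wood): ivory=7 obsidian=7 wood=5
After 7 (craft wire): ivory=3 obsidian=4 wire=2 wood=5
After 8 (gather 3 obsidian): ivory=3 obsidian=7 wire=2 wood=5
After 9 (craft bellows): bellows=2 ivory=3 obsidian=3 wire=2 wood=1
After 10 (gather 8 obsidian): bellows=2 ivory=3 obsidian=11 wire=2 wood=1
After 11 (consume 2 ivory): bellows=2 ivory=1 obsidian=11 wire=2 wood=1
After 12 (gather 8 obsidian): bellows=2 ivory=1 obsidian=19 wire=2 wood=1
After 13 (consume 1 obsidian): bellows=2 ivory=1 obsidian=18 wire=2 wood=1
After 14 (consume 2 bellows): ivory=1 obsidian=18 wire=2 wood=1
After 15 (consume 13 obsidian): ivory=1 obsidian=5 wire=2 wood=1
After 16 (consume 1 wire): ivory=1 obsidian=5 wire=1 wood=1
After 17 (gather 1 flax): flax=1 ivory=1 obsidian=5 wire=1 wood=1
After 18 (gather 3 flax): flax=4 ivory=1 obsidian=5 wire=1 wood=1

Answer: no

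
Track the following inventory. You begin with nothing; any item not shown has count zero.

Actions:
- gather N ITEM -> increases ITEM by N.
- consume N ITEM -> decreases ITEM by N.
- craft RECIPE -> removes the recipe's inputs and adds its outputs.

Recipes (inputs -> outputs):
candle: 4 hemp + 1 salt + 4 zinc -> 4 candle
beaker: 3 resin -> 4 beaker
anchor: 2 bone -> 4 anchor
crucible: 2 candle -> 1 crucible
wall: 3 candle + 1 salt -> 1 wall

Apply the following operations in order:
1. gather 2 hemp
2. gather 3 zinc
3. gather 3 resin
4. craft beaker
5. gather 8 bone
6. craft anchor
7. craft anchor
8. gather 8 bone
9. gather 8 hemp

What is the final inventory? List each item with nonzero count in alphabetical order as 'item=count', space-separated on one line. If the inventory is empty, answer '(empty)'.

After 1 (gather 2 hemp): hemp=2
After 2 (gather 3 zinc): hemp=2 zinc=3
After 3 (gather 3 resin): hemp=2 resin=3 zinc=3
After 4 (craft beaker): beaker=4 hemp=2 zinc=3
After 5 (gather 8 bone): beaker=4 bone=8 hemp=2 zinc=3
After 6 (craft anchor): anchor=4 beaker=4 bone=6 hemp=2 zinc=3
After 7 (craft anchor): anchor=8 beaker=4 bone=4 hemp=2 zinc=3
After 8 (gather 8 bone): anchor=8 beaker=4 bone=12 hemp=2 zinc=3
After 9 (gather 8 hemp): anchor=8 beaker=4 bone=12 hemp=10 zinc=3

Answer: anchor=8 beaker=4 bone=12 hemp=10 zinc=3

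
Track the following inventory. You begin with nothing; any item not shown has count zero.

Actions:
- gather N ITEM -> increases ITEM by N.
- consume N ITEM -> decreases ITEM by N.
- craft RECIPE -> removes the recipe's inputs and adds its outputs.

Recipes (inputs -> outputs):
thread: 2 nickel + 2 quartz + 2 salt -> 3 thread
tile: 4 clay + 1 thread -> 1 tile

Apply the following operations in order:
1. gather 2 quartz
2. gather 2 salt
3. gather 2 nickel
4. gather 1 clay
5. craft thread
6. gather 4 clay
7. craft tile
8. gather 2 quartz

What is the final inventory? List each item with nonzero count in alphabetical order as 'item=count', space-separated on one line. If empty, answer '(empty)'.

After 1 (gather 2 quartz): quartz=2
After 2 (gather 2 salt): quartz=2 salt=2
After 3 (gather 2 nickel): nickel=2 quartz=2 salt=2
After 4 (gather 1 clay): clay=1 nickel=2 quartz=2 salt=2
After 5 (craft thread): clay=1 thread=3
After 6 (gather 4 clay): clay=5 thread=3
After 7 (craft tile): clay=1 thread=2 tile=1
After 8 (gather 2 quartz): clay=1 quartz=2 thread=2 tile=1

Answer: clay=1 quartz=2 thread=2 tile=1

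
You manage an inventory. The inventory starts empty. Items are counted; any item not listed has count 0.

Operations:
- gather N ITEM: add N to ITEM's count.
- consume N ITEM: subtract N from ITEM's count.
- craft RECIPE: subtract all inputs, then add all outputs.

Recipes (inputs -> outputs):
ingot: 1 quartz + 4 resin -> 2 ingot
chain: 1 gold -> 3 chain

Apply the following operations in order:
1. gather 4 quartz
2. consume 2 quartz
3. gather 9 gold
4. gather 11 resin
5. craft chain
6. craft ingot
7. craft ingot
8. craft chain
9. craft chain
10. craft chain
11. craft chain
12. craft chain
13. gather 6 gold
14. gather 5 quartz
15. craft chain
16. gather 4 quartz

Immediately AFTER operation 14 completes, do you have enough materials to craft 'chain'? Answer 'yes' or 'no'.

After 1 (gather 4 quartz): quartz=4
After 2 (consume 2 quartz): quartz=2
After 3 (gather 9 gold): gold=9 quartz=2
After 4 (gather 11 resin): gold=9 quartz=2 resin=11
After 5 (craft chain): chain=3 gold=8 quartz=2 resin=11
After 6 (craft ingot): chain=3 gold=8 ingot=2 quartz=1 resin=7
After 7 (craft ingot): chain=3 gold=8 ingot=4 resin=3
After 8 (craft chain): chain=6 gold=7 ingot=4 resin=3
After 9 (craft chain): chain=9 gold=6 ingot=4 resin=3
After 10 (craft chain): chain=12 gold=5 ingot=4 resin=3
After 11 (craft chain): chain=15 gold=4 ingot=4 resin=3
After 12 (craft chain): chain=18 gold=3 ingot=4 resin=3
After 13 (gather 6 gold): chain=18 gold=9 ingot=4 resin=3
After 14 (gather 5 quartz): chain=18 gold=9 ingot=4 quartz=5 resin=3

Answer: yes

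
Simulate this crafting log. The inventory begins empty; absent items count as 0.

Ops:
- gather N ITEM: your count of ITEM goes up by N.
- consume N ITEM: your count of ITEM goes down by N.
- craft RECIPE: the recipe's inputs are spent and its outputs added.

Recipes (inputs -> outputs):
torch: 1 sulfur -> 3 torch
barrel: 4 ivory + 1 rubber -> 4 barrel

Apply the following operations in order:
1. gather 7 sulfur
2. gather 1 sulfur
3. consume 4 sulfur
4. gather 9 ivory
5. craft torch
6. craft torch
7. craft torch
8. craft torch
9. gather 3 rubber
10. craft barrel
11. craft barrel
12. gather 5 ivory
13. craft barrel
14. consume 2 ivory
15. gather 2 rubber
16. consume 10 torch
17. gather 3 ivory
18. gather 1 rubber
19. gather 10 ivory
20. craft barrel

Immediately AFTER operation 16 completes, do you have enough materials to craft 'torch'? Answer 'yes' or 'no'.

After 1 (gather 7 sulfur): sulfur=7
After 2 (gather 1 sulfur): sulfur=8
After 3 (consume 4 sulfur): sulfur=4
After 4 (gather 9 ivory): ivory=9 sulfur=4
After 5 (craft torch): ivory=9 sulfur=3 torch=3
After 6 (craft torch): ivory=9 sulfur=2 torch=6
After 7 (craft torch): ivory=9 sulfur=1 torch=9
After 8 (craft torch): ivory=9 torch=12
After 9 (gather 3 rubber): ivory=9 rubber=3 torch=12
After 10 (craft barrel): barrel=4 ivory=5 rubber=2 torch=12
After 11 (craft barrel): barrel=8 ivory=1 rubber=1 torch=12
After 12 (gather 5 ivory): barrel=8 ivory=6 rubber=1 torch=12
After 13 (craft barrel): barrel=12 ivory=2 torch=12
After 14 (consume 2 ivory): barrel=12 torch=12
After 15 (gather 2 rubber): barrel=12 rubber=2 torch=12
After 16 (consume 10 torch): barrel=12 rubber=2 torch=2

Answer: no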